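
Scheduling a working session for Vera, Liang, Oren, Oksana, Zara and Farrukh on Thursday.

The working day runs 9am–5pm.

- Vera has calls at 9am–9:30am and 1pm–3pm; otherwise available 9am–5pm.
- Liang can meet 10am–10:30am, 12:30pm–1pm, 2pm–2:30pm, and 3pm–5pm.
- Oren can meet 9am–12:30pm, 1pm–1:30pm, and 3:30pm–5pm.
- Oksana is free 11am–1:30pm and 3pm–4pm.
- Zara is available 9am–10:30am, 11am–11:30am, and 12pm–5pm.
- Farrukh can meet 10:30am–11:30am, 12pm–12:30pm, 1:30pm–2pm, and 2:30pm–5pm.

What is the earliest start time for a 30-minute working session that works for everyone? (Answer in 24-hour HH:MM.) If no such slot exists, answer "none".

Vera free within 09:00–17:00: 09:30–13:00, 15:00–17:00.
Vera ∩ Liang: 10:00–10:30, 12:30–13:00, 15:00–17:00.
Vera ∩ Liang ∩ Oren: 10:00–10:30, 15:30–17:00.
Vera ∩ Liang ∩ Oren ∩ Oksana: 15:30–16:00.
Vera ∩ Liang ∩ Oren ∩ Oksana ∩ Zara: 15:30–16:00.
Vera ∩ Liang ∩ Oren ∩ Oksana ∩ Zara ∩ Farrukh: 15:30–16:00.
Windows ≥ 30 min: 15:30–16:00.
Earliest such window starts at 15:30.

15:30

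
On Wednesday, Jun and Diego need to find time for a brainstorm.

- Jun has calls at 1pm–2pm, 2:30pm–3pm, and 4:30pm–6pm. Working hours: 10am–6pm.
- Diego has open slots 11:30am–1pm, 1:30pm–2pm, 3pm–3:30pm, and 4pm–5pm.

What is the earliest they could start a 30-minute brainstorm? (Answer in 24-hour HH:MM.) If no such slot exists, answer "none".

11:30

Jun free within 10:00–18:00: 10:00–13:00, 14:00–14:30, 15:00–16:30.
Jun ∩ Diego: 11:30–13:00, 15:00–15:30, 16:00–16:30.
Windows ≥ 30 min: 11:30–13:00, 15:00–15:30, 16:00–16:30.
Earliest such window starts at 11:30.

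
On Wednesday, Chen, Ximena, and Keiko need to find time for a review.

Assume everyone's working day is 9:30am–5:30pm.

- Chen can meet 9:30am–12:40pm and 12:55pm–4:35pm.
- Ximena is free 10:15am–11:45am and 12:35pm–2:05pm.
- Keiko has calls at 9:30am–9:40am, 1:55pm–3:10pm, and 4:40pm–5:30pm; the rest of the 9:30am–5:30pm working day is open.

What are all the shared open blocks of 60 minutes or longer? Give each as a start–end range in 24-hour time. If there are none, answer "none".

10:15–11:45, 12:55–13:55

Keiko free within 09:30–17:30: 09:40–13:55, 15:10–16:40.
Chen ∩ Ximena: 10:15–11:45, 12:35–12:40, 12:55–14:05.
Chen ∩ Ximena ∩ Keiko: 10:15–11:45, 12:35–12:40, 12:55–13:55.
Windows ≥ 60 min: 10:15–11:45, 12:55–13:55.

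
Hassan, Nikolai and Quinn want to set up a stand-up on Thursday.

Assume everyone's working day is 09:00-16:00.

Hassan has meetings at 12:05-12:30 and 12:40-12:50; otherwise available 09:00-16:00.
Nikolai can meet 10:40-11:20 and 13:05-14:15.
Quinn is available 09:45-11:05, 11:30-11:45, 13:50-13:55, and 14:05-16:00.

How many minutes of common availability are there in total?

40 minutes

Hassan free within 09:00–16:00: 09:00–12:05, 12:30–12:40, 12:50–16:00.
Hassan ∩ Nikolai: 10:40–11:20, 13:05–14:15.
Hassan ∩ Nikolai ∩ Quinn: 10:40–11:05, 13:50–13:55, 14:05–14:15.
Total common minutes: 25 + 5 + 10 = 40.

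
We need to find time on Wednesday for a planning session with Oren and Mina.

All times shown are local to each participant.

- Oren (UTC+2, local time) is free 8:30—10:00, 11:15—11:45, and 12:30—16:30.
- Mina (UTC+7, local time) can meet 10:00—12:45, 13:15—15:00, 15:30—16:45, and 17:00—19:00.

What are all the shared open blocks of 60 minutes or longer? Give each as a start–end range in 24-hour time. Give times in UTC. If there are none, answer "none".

Oren → UTC: 06:30–08:00, 09:15–09:45, 10:30–14:30.
Mina → UTC: 03:00–05:45, 06:15–08:00, 08:30–09:45, 10:00–12:00.
Oren ∩ Mina: 06:30–08:00, 09:15–09:45, 10:30–12:00.
Windows ≥ 60 min: 06:30–08:00, 10:30–12:00.

06:30–08:00, 10:30–12:00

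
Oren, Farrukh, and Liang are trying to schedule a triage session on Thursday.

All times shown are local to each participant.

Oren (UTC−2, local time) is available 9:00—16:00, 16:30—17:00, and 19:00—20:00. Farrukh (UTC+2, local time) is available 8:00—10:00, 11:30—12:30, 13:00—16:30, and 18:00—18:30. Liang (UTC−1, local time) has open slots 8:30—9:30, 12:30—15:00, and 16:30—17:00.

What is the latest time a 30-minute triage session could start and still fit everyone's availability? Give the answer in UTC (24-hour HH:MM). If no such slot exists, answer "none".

14:00

Oren → UTC: 11:00–18:00, 18:30–19:00, 21:00–22:00.
Farrukh → UTC: 06:00–08:00, 09:30–10:30, 11:00–14:30, 16:00–16:30.
Liang → UTC: 09:30–10:30, 13:30–16:00, 17:30–18:00.
Oren ∩ Farrukh: 11:00–14:30, 16:00–16:30.
Oren ∩ Farrukh ∩ Liang: 13:30–14:30.
Windows ≥ 30 min: 13:30–14:30.
Latest start in the last window 13:30–14:30 is 14:30 − 30 min = 14:00.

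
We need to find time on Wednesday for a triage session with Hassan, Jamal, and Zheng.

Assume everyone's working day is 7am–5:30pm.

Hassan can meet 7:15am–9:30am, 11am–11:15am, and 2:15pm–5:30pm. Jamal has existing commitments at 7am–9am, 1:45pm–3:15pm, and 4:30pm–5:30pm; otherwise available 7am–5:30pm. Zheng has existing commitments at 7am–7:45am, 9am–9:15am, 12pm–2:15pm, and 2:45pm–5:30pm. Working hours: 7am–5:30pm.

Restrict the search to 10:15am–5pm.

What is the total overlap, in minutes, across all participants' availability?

15 minutes

Jamal free within 07:00–17:30: 09:00–13:45, 15:15–16:30.
Zheng free within 07:00–17:30: 07:45–09:00, 09:15–12:00, 14:15–14:45.
Hassan ∩ Jamal: 09:00–09:30, 11:00–11:15, 15:15–16:30.
Hassan ∩ Jamal ∩ Zheng: 09:15–09:30, 11:00–11:15.
Restricted to 10:15–17:00: 11:00–11:15.
Total common minutes: 15.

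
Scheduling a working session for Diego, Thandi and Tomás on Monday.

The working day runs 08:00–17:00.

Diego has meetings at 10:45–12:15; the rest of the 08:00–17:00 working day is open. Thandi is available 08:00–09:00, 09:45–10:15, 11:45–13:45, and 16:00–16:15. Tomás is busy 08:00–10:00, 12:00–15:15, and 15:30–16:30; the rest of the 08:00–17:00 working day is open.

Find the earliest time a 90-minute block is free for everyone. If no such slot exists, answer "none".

Diego free within 08:00–17:00: 08:00–10:45, 12:15–17:00.
Tomás free within 08:00–17:00: 10:00–12:00, 15:15–15:30, 16:30–17:00.
Diego ∩ Thandi: 08:00–09:00, 09:45–10:15, 12:15–13:45, 16:00–16:15.
Diego ∩ Thandi ∩ Tomás: 10:00–10:15.
Windows ≥ 90 min: (none).

none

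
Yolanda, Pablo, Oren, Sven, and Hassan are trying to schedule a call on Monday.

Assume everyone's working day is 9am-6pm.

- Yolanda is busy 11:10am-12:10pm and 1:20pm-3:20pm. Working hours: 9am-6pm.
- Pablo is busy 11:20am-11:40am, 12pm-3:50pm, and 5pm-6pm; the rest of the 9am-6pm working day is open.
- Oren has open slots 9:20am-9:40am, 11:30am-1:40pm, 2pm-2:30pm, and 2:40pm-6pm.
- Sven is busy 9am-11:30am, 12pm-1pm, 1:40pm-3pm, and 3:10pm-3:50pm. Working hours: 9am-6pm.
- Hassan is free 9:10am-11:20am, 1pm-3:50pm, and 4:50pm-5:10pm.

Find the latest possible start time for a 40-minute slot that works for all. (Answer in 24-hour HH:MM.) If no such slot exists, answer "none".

Yolanda free within 09:00–18:00: 09:00–11:10, 12:10–13:20, 15:20–18:00.
Pablo free within 09:00–18:00: 09:00–11:20, 11:40–12:00, 15:50–17:00.
Sven free within 09:00–18:00: 11:30–12:00, 13:00–13:40, 15:00–15:10, 15:50–18:00.
Yolanda ∩ Pablo: 09:00–11:10, 15:50–17:00.
Yolanda ∩ Pablo ∩ Oren: 09:20–09:40, 15:50–17:00.
Yolanda ∩ Pablo ∩ Oren ∩ Sven: 15:50–17:00.
Yolanda ∩ Pablo ∩ Oren ∩ Sven ∩ Hassan: 16:50–17:00.
Windows ≥ 40 min: (none).

none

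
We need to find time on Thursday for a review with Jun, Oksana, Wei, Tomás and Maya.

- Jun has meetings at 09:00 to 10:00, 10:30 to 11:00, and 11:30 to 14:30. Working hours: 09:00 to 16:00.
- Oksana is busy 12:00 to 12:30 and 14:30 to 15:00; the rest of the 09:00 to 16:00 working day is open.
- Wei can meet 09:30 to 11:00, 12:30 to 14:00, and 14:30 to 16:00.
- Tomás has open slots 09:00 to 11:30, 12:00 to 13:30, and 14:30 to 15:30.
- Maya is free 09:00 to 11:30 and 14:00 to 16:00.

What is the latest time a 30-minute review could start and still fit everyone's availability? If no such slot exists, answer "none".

15:00

Jun free within 09:00–16:00: 10:00–10:30, 11:00–11:30, 14:30–16:00.
Oksana free within 09:00–16:00: 09:00–12:00, 12:30–14:30, 15:00–16:00.
Jun ∩ Oksana: 10:00–10:30, 11:00–11:30, 15:00–16:00.
Jun ∩ Oksana ∩ Wei: 10:00–10:30, 15:00–16:00.
Jun ∩ Oksana ∩ Wei ∩ Tomás: 10:00–10:30, 15:00–15:30.
Jun ∩ Oksana ∩ Wei ∩ Tomás ∩ Maya: 10:00–10:30, 15:00–15:30.
Windows ≥ 30 min: 10:00–10:30, 15:00–15:30.
Latest start in the last window 15:00–15:30 is 15:30 − 30 min = 15:00.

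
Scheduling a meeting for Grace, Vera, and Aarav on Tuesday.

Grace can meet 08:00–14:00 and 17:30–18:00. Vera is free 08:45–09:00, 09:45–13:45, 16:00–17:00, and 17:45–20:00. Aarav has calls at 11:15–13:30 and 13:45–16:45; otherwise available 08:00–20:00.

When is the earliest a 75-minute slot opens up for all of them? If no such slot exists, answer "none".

09:45

Aarav free within 08:00–20:00: 08:00–11:15, 13:30–13:45, 16:45–20:00.
Grace ∩ Vera: 08:45–09:00, 09:45–13:45, 17:45–18:00.
Grace ∩ Vera ∩ Aarav: 08:45–09:00, 09:45–11:15, 13:30–13:45, 17:45–18:00.
Windows ≥ 75 min: 09:45–11:15.
Earliest such window starts at 09:45.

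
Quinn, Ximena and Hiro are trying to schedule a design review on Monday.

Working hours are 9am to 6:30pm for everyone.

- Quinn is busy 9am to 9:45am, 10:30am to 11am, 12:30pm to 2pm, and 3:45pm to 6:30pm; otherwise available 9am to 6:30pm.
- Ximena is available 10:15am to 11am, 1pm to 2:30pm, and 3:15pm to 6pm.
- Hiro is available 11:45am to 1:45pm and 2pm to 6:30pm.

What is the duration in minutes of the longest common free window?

Quinn free within 09:00–18:30: 09:45–10:30, 11:00–12:30, 14:00–15:45.
Quinn ∩ Ximena: 10:15–10:30, 14:00–14:30, 15:15–15:45.
Quinn ∩ Ximena ∩ Hiro: 14:00–14:30, 15:15–15:45.
Common window lengths: 30, 30 min; longest is 30.

30 minutes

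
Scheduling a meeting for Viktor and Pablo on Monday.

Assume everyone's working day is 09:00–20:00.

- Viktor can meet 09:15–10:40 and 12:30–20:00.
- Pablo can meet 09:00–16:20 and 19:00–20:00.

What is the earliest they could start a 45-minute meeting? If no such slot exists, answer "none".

09:15

Viktor ∩ Pablo: 09:15–10:40, 12:30–16:20, 19:00–20:00.
Windows ≥ 45 min: 09:15–10:40, 12:30–16:20, 19:00–20:00.
Earliest such window starts at 09:15.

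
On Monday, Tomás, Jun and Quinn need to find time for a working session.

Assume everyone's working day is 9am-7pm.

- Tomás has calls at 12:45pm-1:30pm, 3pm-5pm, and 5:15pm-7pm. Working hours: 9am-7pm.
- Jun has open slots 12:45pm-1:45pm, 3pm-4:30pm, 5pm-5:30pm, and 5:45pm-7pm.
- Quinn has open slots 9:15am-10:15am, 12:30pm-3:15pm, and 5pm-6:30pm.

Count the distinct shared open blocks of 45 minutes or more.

0

Tomás free within 09:00–19:00: 09:00–12:45, 13:30–15:00, 17:00–17:15.
Tomás ∩ Jun: 13:30–13:45, 17:00–17:15.
Tomás ∩ Jun ∩ Quinn: 13:30–13:45, 17:00–17:15.
Windows ≥ 45 min: (none).
That's 0 windows.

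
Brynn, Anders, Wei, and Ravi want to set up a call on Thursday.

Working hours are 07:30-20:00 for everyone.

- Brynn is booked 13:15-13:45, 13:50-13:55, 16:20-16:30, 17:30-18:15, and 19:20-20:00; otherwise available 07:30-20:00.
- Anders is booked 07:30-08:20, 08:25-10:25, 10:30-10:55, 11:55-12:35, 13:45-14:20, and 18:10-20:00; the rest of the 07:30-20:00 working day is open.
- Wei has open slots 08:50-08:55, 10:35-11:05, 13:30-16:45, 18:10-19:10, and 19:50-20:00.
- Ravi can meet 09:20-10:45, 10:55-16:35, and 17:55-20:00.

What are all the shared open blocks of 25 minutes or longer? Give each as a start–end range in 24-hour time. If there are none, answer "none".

14:20–16:20

Brynn free within 07:30–20:00: 07:30–13:15, 13:45–13:50, 13:55–16:20, 16:30–17:30, 18:15–19:20.
Anders free within 07:30–20:00: 08:20–08:25, 10:25–10:30, 10:55–11:55, 12:35–13:45, 14:20–18:10.
Brynn ∩ Anders: 08:20–08:25, 10:25–10:30, 10:55–11:55, 12:35–13:15, 14:20–16:20, 16:30–17:30.
Brynn ∩ Anders ∩ Wei: 10:55–11:05, 14:20–16:20, 16:30–16:45.
Brynn ∩ Anders ∩ Wei ∩ Ravi: 10:55–11:05, 14:20–16:20, 16:30–16:35.
Windows ≥ 25 min: 14:20–16:20.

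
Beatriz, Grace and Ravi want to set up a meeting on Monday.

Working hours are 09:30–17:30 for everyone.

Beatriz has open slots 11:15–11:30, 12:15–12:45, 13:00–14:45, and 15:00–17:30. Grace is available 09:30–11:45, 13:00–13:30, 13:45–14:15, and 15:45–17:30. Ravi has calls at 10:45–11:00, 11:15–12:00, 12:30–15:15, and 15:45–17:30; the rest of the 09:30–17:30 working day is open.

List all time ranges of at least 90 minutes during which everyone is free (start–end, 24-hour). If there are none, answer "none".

Ravi free within 09:30–17:30: 09:30–10:45, 11:00–11:15, 12:00–12:30, 15:15–15:45.
Beatriz ∩ Grace: 11:15–11:30, 13:00–13:30, 13:45–14:15, 15:45–17:30.
Beatriz ∩ Grace ∩ Ravi: (none).
Windows ≥ 90 min: (none).

none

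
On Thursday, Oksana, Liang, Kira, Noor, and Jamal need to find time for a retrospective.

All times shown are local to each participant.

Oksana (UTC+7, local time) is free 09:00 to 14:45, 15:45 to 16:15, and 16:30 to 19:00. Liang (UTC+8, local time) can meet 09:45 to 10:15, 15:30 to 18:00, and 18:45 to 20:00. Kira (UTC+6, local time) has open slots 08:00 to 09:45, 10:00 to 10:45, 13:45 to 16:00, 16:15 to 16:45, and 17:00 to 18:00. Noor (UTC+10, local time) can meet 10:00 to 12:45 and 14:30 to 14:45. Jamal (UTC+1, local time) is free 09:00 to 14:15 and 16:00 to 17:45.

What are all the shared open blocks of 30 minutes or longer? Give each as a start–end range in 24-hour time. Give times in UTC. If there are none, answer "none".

none

Oksana → UTC: 02:00–07:45, 08:45–09:15, 09:30–12:00.
Liang → UTC: 01:45–02:15, 07:30–10:00, 10:45–12:00.
Kira → UTC: 02:00–03:45, 04:00–04:45, 07:45–10:00, 10:15–10:45, 11:00–12:00.
Noor → UTC: 00:00–02:45, 04:30–04:45.
Jamal → UTC: 08:00–13:15, 15:00–16:45.
Oksana ∩ Liang: 02:00–02:15, 07:30–07:45, 08:45–09:15, 09:30–10:00, 10:45–12:00.
Oksana ∩ Liang ∩ Kira: 02:00–02:15, 08:45–09:15, 09:30–10:00, 11:00–12:00.
Oksana ∩ Liang ∩ Kira ∩ Noor: 02:00–02:15.
Oksana ∩ Liang ∩ Kira ∩ Noor ∩ Jamal: (none).
Windows ≥ 30 min: (none).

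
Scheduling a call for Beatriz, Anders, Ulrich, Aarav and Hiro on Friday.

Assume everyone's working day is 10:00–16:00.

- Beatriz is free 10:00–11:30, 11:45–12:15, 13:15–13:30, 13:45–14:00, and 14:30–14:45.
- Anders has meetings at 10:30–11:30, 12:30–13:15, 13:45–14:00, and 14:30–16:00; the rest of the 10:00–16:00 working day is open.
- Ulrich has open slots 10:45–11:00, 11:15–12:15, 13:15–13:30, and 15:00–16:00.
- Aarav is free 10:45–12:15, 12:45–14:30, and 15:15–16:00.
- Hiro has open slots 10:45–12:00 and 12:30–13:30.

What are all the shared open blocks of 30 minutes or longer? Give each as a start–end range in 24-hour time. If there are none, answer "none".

Anders free within 10:00–16:00: 10:00–10:30, 11:30–12:30, 13:15–13:45, 14:00–14:30.
Beatriz ∩ Anders: 10:00–10:30, 11:45–12:15, 13:15–13:30.
Beatriz ∩ Anders ∩ Ulrich: 11:45–12:15, 13:15–13:30.
Beatriz ∩ Anders ∩ Ulrich ∩ Aarav: 11:45–12:15, 13:15–13:30.
Beatriz ∩ Anders ∩ Ulrich ∩ Aarav ∩ Hiro: 11:45–12:00, 13:15–13:30.
Windows ≥ 30 min: (none).

none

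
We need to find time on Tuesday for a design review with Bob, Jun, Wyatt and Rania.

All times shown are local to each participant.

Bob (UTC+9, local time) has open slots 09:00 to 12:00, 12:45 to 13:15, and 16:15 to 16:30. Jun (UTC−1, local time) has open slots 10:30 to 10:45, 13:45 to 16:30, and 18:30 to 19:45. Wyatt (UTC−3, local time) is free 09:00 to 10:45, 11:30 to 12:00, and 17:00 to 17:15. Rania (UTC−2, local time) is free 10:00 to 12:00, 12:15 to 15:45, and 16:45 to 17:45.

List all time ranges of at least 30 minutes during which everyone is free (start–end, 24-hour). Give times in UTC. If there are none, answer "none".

none

Bob → UTC: 00:00–03:00, 03:45–04:15, 07:15–07:30.
Jun → UTC: 11:30–11:45, 14:45–17:30, 19:30–20:45.
Wyatt → UTC: 12:00–13:45, 14:30–15:00, 20:00–20:15.
Rania → UTC: 12:00–14:00, 14:15–17:45, 18:45–19:45.
Bob ∩ Jun: (none).
Bob ∩ Jun ∩ Wyatt: (none).
Bob ∩ Jun ∩ Wyatt ∩ Rania: (none).
Windows ≥ 30 min: (none).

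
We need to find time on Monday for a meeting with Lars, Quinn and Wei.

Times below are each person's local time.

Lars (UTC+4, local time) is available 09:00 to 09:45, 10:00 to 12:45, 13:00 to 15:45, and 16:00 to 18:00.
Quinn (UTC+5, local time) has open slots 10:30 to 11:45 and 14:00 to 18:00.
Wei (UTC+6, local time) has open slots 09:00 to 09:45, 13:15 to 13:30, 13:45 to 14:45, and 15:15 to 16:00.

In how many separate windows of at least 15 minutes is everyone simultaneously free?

1

Lars → UTC: 05:00–05:45, 06:00–08:45, 09:00–11:45, 12:00–14:00.
Quinn → UTC: 05:30–06:45, 09:00–13:00.
Wei → UTC: 03:00–03:45, 07:15–07:30, 07:45–08:45, 09:15–10:00.
Lars ∩ Quinn: 05:30–05:45, 06:00–06:45, 09:00–11:45, 12:00–13:00.
Lars ∩ Quinn ∩ Wei: 09:15–10:00.
Windows ≥ 15 min: 09:15–10:00.
That's 1 window.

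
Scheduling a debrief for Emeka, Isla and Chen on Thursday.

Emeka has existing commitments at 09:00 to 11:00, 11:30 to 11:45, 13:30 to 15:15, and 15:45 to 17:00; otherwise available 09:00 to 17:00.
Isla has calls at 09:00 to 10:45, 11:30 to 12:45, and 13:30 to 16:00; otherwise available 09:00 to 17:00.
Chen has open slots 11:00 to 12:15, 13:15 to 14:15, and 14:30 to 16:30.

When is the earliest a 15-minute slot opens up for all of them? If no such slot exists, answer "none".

Emeka free within 09:00–17:00: 11:00–11:30, 11:45–13:30, 15:15–15:45.
Isla free within 09:00–17:00: 10:45–11:30, 12:45–13:30, 16:00–17:00.
Emeka ∩ Isla: 11:00–11:30, 12:45–13:30.
Emeka ∩ Isla ∩ Chen: 11:00–11:30, 13:15–13:30.
Windows ≥ 15 min: 11:00–11:30, 13:15–13:30.
Earliest such window starts at 11:00.

11:00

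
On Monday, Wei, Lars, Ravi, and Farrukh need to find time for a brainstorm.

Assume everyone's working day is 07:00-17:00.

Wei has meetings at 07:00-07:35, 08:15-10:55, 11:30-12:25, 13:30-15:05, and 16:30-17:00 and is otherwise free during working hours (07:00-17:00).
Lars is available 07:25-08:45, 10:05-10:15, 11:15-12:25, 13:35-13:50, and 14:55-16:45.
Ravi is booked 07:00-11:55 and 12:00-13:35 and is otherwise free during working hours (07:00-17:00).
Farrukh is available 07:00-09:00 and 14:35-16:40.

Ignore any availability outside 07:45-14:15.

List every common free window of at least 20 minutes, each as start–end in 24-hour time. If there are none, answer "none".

none

Wei free within 07:00–17:00: 07:35–08:15, 10:55–11:30, 12:25–13:30, 15:05–16:30.
Ravi free within 07:00–17:00: 11:55–12:00, 13:35–17:00.
Wei ∩ Lars: 07:35–08:15, 11:15–11:30, 15:05–16:30.
Wei ∩ Lars ∩ Ravi: 15:05–16:30.
Wei ∩ Lars ∩ Ravi ∩ Farrukh: 15:05–16:30.
Restricted to 07:45–14:15: (none).
Windows ≥ 20 min: (none).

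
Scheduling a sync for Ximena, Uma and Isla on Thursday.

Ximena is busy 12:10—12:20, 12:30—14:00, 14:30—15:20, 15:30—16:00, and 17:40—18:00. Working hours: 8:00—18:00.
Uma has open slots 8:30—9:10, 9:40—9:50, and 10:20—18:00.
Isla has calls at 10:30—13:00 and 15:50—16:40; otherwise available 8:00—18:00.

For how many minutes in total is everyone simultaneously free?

160 minutes

Ximena free within 08:00–18:00: 08:00–12:10, 12:20–12:30, 14:00–14:30, 15:20–15:30, 16:00–17:40.
Isla free within 08:00–18:00: 08:00–10:30, 13:00–15:50, 16:40–18:00.
Ximena ∩ Uma: 08:30–09:10, 09:40–09:50, 10:20–12:10, 12:20–12:30, 14:00–14:30, 15:20–15:30, 16:00–17:40.
Ximena ∩ Uma ∩ Isla: 08:30–09:10, 09:40–09:50, 10:20–10:30, 14:00–14:30, 15:20–15:30, 16:40–17:40.
Total common minutes: 40 + 10 + 10 + 30 + 10 + 60 = 160.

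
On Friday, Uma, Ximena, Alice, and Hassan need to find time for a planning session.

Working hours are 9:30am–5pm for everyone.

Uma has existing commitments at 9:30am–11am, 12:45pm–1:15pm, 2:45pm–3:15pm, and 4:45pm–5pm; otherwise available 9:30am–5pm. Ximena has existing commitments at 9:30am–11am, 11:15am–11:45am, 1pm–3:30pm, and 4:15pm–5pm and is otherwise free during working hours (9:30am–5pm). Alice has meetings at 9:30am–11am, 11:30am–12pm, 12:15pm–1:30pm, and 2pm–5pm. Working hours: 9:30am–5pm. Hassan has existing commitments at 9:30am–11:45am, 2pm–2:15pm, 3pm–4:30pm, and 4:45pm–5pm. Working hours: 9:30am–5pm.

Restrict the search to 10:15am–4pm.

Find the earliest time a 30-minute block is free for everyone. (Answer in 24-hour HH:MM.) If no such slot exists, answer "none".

none

Uma free within 09:30–17:00: 11:00–12:45, 13:15–14:45, 15:15–16:45.
Ximena free within 09:30–17:00: 11:00–11:15, 11:45–13:00, 15:30–16:15.
Alice free within 09:30–17:00: 11:00–11:30, 12:00–12:15, 13:30–14:00.
Hassan free within 09:30–17:00: 11:45–14:00, 14:15–15:00, 16:30–16:45.
Uma ∩ Ximena: 11:00–11:15, 11:45–12:45, 15:30–16:15.
Uma ∩ Ximena ∩ Alice: 11:00–11:15, 12:00–12:15.
Uma ∩ Ximena ∩ Alice ∩ Hassan: 12:00–12:15.
Restricted to 10:15–16:00: 12:00–12:15.
Windows ≥ 30 min: (none).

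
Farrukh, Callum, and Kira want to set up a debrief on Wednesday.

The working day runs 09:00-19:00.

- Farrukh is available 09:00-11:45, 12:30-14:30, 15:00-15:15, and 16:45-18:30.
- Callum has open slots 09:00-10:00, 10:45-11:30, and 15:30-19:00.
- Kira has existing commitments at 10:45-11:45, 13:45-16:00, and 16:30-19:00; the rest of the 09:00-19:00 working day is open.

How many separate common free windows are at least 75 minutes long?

Kira free within 09:00–19:00: 09:00–10:45, 11:45–13:45, 16:00–16:30.
Farrukh ∩ Callum: 09:00–10:00, 10:45–11:30, 16:45–18:30.
Farrukh ∩ Callum ∩ Kira: 09:00–10:00.
Windows ≥ 75 min: (none).
That's 0 windows.

0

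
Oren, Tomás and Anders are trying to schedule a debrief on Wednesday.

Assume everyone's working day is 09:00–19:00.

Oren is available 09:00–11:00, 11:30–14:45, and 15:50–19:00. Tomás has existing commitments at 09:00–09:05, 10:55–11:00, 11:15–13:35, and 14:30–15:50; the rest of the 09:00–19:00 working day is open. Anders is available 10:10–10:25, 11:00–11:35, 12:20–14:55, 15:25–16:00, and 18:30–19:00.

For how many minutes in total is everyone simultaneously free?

110 minutes

Tomás free within 09:00–19:00: 09:05–10:55, 11:00–11:15, 13:35–14:30, 15:50–19:00.
Oren ∩ Tomás: 09:05–10:55, 13:35–14:30, 15:50–19:00.
Oren ∩ Tomás ∩ Anders: 10:10–10:25, 13:35–14:30, 15:50–16:00, 18:30–19:00.
Total common minutes: 15 + 55 + 10 + 30 = 110.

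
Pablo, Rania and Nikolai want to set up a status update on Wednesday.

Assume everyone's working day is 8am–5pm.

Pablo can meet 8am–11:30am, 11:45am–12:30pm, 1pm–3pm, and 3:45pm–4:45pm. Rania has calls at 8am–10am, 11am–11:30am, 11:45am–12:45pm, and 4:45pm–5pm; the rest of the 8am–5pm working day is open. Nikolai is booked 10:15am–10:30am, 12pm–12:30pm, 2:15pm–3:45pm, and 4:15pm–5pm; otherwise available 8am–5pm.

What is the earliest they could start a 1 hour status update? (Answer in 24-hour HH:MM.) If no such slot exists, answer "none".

13:00

Rania free within 08:00–17:00: 10:00–11:00, 11:30–11:45, 12:45–16:45.
Nikolai free within 08:00–17:00: 08:00–10:15, 10:30–12:00, 12:30–14:15, 15:45–16:15.
Pablo ∩ Rania: 10:00–11:00, 13:00–15:00, 15:45–16:45.
Pablo ∩ Rania ∩ Nikolai: 10:00–10:15, 10:30–11:00, 13:00–14:15, 15:45–16:15.
Windows ≥ 60 min: 13:00–14:15.
Earliest such window starts at 13:00.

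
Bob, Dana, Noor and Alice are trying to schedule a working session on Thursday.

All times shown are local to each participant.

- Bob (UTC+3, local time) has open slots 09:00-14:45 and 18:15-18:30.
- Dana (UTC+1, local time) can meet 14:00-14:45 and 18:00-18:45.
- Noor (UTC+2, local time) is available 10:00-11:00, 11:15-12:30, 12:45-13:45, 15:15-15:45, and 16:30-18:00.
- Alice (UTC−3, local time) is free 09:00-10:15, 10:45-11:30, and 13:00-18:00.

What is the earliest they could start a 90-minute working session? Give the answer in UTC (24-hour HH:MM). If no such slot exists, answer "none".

Bob → UTC: 06:00–11:45, 15:15–15:30.
Dana → UTC: 13:00–13:45, 17:00–17:45.
Noor → UTC: 08:00–09:00, 09:15–10:30, 10:45–11:45, 13:15–13:45, 14:30–16:00.
Alice → UTC: 12:00–13:15, 13:45–14:30, 16:00–21:00.
Bob ∩ Dana: (none).
Bob ∩ Dana ∩ Noor: (none).
Bob ∩ Dana ∩ Noor ∩ Alice: (none).
Windows ≥ 90 min: (none).

none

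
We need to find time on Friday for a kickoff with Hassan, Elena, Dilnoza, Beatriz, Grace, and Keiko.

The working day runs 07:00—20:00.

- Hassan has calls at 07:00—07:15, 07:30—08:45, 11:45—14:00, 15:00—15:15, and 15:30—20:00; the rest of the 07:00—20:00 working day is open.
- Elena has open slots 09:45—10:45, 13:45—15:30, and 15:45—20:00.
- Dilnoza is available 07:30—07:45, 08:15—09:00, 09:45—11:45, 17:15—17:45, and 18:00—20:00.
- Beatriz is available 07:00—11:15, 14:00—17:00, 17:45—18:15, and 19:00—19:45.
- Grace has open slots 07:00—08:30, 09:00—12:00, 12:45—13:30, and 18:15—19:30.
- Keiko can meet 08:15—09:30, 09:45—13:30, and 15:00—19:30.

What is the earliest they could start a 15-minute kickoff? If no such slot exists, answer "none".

Hassan free within 07:00–20:00: 07:15–07:30, 08:45–11:45, 14:00–15:00, 15:15–15:30.
Hassan ∩ Elena: 09:45–10:45, 14:00–15:00, 15:15–15:30.
Hassan ∩ Elena ∩ Dilnoza: 09:45–10:45.
Hassan ∩ Elena ∩ Dilnoza ∩ Beatriz: 09:45–10:45.
Hassan ∩ Elena ∩ Dilnoza ∩ Beatriz ∩ Grace: 09:45–10:45.
Hassan ∩ Elena ∩ Dilnoza ∩ Beatriz ∩ Grace ∩ Keiko: 09:45–10:45.
Windows ≥ 15 min: 09:45–10:45.
Earliest such window starts at 09:45.

09:45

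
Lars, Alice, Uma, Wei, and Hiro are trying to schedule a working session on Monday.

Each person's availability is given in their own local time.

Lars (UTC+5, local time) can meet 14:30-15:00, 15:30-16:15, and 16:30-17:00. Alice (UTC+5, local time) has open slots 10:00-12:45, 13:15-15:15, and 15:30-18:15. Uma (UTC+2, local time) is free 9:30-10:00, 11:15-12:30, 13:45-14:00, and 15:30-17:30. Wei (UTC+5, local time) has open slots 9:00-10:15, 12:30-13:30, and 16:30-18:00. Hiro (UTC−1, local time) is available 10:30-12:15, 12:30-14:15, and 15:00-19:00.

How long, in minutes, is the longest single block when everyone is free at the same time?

15 minutes

Lars → UTC: 09:30–10:00, 10:30–11:15, 11:30–12:00.
Alice → UTC: 05:00–07:45, 08:15–10:15, 10:30–13:15.
Uma → UTC: 07:30–08:00, 09:15–10:30, 11:45–12:00, 13:30–15:30.
Wei → UTC: 04:00–05:15, 07:30–08:30, 11:30–13:00.
Hiro → UTC: 11:30–13:15, 13:30–15:15, 16:00–20:00.
Lars ∩ Alice: 09:30–10:00, 10:30–11:15, 11:30–12:00.
Lars ∩ Alice ∩ Uma: 09:30–10:00, 11:45–12:00.
Lars ∩ Alice ∩ Uma ∩ Wei: 11:45–12:00.
Lars ∩ Alice ∩ Uma ∩ Wei ∩ Hiro: 11:45–12:00.
Single common window of 15 minutes.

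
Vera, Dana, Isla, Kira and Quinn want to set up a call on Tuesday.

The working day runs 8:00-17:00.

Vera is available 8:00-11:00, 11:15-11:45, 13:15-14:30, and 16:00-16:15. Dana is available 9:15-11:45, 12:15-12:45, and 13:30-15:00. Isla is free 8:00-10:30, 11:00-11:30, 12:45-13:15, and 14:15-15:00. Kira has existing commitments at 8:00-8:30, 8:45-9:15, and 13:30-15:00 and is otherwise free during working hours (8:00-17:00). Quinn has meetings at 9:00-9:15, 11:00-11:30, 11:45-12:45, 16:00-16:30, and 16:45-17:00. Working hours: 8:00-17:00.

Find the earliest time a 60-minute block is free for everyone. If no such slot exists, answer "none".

Kira free within 08:00–17:00: 08:30–08:45, 09:15–13:30, 15:00–17:00.
Quinn free within 08:00–17:00: 08:00–09:00, 09:15–11:00, 11:30–11:45, 12:45–16:00, 16:30–16:45.
Vera ∩ Dana: 09:15–11:00, 11:15–11:45, 13:30–14:30.
Vera ∩ Dana ∩ Isla: 09:15–10:30, 11:15–11:30, 14:15–14:30.
Vera ∩ Dana ∩ Isla ∩ Kira: 09:15–10:30, 11:15–11:30.
Vera ∩ Dana ∩ Isla ∩ Kira ∩ Quinn: 09:15–10:30.
Windows ≥ 60 min: 09:15–10:30.
Earliest such window starts at 09:15.

09:15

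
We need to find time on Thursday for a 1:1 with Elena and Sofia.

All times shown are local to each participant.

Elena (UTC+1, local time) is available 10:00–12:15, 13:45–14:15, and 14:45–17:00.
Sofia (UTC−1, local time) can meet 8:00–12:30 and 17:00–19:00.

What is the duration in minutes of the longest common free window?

135 minutes

Elena → UTC: 09:00–11:15, 12:45–13:15, 13:45–16:00.
Sofia → UTC: 09:00–13:30, 18:00–20:00.
Elena ∩ Sofia: 09:00–11:15, 12:45–13:15.
Common window lengths: 135, 30 min; longest is 135.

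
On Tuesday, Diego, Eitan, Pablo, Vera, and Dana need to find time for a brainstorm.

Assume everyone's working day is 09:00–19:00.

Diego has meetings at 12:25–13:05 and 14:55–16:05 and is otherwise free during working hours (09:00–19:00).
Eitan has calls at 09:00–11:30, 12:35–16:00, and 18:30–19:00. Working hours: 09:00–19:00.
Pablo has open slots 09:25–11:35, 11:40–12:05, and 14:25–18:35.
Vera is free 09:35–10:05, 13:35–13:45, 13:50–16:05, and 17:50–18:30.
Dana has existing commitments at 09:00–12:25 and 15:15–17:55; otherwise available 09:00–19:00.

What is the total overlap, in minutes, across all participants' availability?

Diego free within 09:00–19:00: 09:00–12:25, 13:05–14:55, 16:05–19:00.
Eitan free within 09:00–19:00: 11:30–12:35, 16:00–18:30.
Dana free within 09:00–19:00: 12:25–15:15, 17:55–19:00.
Diego ∩ Eitan: 11:30–12:25, 16:05–18:30.
Diego ∩ Eitan ∩ Pablo: 11:30–11:35, 11:40–12:05, 16:05–18:30.
Diego ∩ Eitan ∩ Pablo ∩ Vera: 17:50–18:30.
Diego ∩ Eitan ∩ Pablo ∩ Vera ∩ Dana: 17:55–18:30.
Total common minutes: 35.

35 minutes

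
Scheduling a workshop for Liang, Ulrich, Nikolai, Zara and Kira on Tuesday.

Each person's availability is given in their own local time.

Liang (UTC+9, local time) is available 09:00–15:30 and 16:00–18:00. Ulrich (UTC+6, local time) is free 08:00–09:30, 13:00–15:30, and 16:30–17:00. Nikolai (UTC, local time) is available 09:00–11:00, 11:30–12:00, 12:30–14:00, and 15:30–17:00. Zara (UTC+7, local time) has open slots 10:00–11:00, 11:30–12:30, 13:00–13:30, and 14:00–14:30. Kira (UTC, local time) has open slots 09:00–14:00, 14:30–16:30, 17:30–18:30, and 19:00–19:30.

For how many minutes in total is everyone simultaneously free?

Liang → UTC: 00:00–06:30, 07:00–09:00.
Ulrich → UTC: 02:00–03:30, 07:00–09:30, 10:30–11:00.
Nikolai → UTC: 09:00–11:00, 11:30–12:00, 12:30–14:00, 15:30–17:00.
Zara → UTC: 03:00–04:00, 04:30–05:30, 06:00–06:30, 07:00–07:30.
Kira → UTC: 09:00–14:00, 14:30–16:30, 17:30–18:30, 19:00–19:30.
Liang ∩ Ulrich: 02:00–03:30, 07:00–09:00.
Liang ∩ Ulrich ∩ Nikolai: (none).
Liang ∩ Ulrich ∩ Nikolai ∩ Zara: (none).
Liang ∩ Ulrich ∩ Nikolai ∩ Zara ∩ Kira: (none).
Total common minutes: 0.

0 minutes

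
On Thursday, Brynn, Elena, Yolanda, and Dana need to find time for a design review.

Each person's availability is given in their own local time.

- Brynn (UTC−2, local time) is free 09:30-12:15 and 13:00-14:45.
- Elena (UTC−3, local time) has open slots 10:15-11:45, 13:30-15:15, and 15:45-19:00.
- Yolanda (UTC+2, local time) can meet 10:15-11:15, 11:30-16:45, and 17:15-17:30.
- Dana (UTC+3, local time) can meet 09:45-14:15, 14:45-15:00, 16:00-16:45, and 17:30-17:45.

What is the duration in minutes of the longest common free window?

Brynn → UTC: 11:30–14:15, 15:00–16:45.
Elena → UTC: 13:15–14:45, 16:30–18:15, 18:45–22:00.
Yolanda → UTC: 08:15–09:15, 09:30–14:45, 15:15–15:30.
Dana → UTC: 06:45–11:15, 11:45–12:00, 13:00–13:45, 14:30–14:45.
Brynn ∩ Elena: 13:15–14:15, 16:30–16:45.
Brynn ∩ Elena ∩ Yolanda: 13:15–14:15.
Brynn ∩ Elena ∩ Yolanda ∩ Dana: 13:15–13:45.
Single common window of 30 minutes.

30 minutes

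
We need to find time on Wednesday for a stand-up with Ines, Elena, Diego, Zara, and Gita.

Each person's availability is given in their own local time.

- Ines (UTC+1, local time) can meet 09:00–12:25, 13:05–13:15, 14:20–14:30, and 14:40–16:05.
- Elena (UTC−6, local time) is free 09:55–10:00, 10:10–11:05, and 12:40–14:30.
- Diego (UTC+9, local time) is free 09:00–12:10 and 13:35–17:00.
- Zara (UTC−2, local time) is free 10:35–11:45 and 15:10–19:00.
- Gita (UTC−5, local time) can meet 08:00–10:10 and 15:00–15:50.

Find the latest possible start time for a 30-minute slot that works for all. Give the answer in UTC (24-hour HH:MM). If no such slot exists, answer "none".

none

Ines → UTC: 08:00–11:25, 12:05–12:15, 13:20–13:30, 13:40–15:05.
Elena → UTC: 15:55–16:00, 16:10–17:05, 18:40–20:30.
Diego → UTC: 00:00–03:10, 04:35–08:00.
Zara → UTC: 12:35–13:45, 17:10–21:00.
Gita → UTC: 13:00–15:10, 20:00–20:50.
Ines ∩ Elena: (none).
Ines ∩ Elena ∩ Diego: (none).
Ines ∩ Elena ∩ Diego ∩ Zara: (none).
Ines ∩ Elena ∩ Diego ∩ Zara ∩ Gita: (none).
Windows ≥ 30 min: (none).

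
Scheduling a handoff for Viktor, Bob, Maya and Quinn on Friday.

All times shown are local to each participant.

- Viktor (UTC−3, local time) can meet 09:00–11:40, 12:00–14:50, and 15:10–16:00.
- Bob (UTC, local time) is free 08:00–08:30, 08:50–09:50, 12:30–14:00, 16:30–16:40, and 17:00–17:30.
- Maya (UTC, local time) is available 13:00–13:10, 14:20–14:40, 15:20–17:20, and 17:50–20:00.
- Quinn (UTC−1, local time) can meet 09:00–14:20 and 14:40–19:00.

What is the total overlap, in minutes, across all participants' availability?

Viktor → UTC: 12:00–14:40, 15:00–17:50, 18:10–19:00.
Bob → UTC: 08:00–08:30, 08:50–09:50, 12:30–14:00, 16:30–16:40, 17:00–17:30.
Maya → UTC: 13:00–13:10, 14:20–14:40, 15:20–17:20, 17:50–20:00.
Quinn → UTC: 10:00–15:20, 15:40–20:00.
Viktor ∩ Bob: 12:30–14:00, 16:30–16:40, 17:00–17:30.
Viktor ∩ Bob ∩ Maya: 13:00–13:10, 16:30–16:40, 17:00–17:20.
Viktor ∩ Bob ∩ Maya ∩ Quinn: 13:00–13:10, 16:30–16:40, 17:00–17:20.
Total common minutes: 10 + 10 + 20 = 40.

40 minutes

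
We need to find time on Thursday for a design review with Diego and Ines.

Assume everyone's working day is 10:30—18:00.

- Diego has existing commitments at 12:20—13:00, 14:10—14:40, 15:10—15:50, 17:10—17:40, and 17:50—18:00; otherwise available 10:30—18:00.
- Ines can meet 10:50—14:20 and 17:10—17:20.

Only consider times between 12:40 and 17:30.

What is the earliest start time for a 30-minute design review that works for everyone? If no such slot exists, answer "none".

13:00

Diego free within 10:30–18:00: 10:30–12:20, 13:00–14:10, 14:40–15:10, 15:50–17:10, 17:40–17:50.
Diego ∩ Ines: 10:50–12:20, 13:00–14:10.
Restricted to 12:40–17:30: 13:00–14:10.
Windows ≥ 30 min: 13:00–14:10.
Earliest such window starts at 13:00.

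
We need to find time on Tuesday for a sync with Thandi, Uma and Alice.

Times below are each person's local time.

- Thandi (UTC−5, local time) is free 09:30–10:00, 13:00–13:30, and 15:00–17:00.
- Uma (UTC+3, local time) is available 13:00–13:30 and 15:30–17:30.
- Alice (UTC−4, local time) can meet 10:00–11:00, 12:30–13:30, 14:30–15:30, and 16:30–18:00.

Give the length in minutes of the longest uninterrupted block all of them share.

0 minutes

Thandi → UTC: 14:30–15:00, 18:00–18:30, 20:00–22:00.
Uma → UTC: 10:00–10:30, 12:30–14:30.
Alice → UTC: 14:00–15:00, 16:30–17:30, 18:30–19:30, 20:30–22:00.
Thandi ∩ Uma: (none).
Thandi ∩ Uma ∩ Alice: (none).
No common window.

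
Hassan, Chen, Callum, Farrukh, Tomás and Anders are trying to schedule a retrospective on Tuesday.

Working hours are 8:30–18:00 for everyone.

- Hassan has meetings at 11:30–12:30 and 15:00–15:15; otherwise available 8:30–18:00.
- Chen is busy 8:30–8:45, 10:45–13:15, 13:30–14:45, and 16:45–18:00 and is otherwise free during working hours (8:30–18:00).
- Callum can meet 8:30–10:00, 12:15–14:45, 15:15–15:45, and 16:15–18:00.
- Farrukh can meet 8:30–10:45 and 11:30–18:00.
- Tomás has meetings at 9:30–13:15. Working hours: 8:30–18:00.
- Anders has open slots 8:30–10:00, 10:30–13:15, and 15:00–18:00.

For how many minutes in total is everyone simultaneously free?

105 minutes

Hassan free within 08:30–18:00: 08:30–11:30, 12:30–15:00, 15:15–18:00.
Chen free within 08:30–18:00: 08:45–10:45, 13:15–13:30, 14:45–16:45.
Tomás free within 08:30–18:00: 08:30–09:30, 13:15–18:00.
Hassan ∩ Chen: 08:45–10:45, 13:15–13:30, 14:45–15:00, 15:15–16:45.
Hassan ∩ Chen ∩ Callum: 08:45–10:00, 13:15–13:30, 15:15–15:45, 16:15–16:45.
Hassan ∩ Chen ∩ Callum ∩ Farrukh: 08:45–10:00, 13:15–13:30, 15:15–15:45, 16:15–16:45.
Hassan ∩ Chen ∩ Callum ∩ Farrukh ∩ Tomás: 08:45–09:30, 13:15–13:30, 15:15–15:45, 16:15–16:45.
Hassan ∩ Chen ∩ Callum ∩ Farrukh ∩ Tomás ∩ Anders: 08:45–09:30, 15:15–15:45, 16:15–16:45.
Total common minutes: 45 + 30 + 30 = 105.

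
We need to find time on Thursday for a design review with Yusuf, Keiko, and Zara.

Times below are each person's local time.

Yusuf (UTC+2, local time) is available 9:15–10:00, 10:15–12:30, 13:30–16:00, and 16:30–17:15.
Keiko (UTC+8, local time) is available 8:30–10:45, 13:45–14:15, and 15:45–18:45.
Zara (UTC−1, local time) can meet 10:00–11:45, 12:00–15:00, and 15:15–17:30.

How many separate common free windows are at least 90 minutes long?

Yusuf → UTC: 07:15–08:00, 08:15–10:30, 11:30–14:00, 14:30–15:15.
Keiko → UTC: 00:30–02:45, 05:45–06:15, 07:45–10:45.
Zara → UTC: 11:00–12:45, 13:00–16:00, 16:15–18:30.
Yusuf ∩ Keiko: 07:45–08:00, 08:15–10:30.
Yusuf ∩ Keiko ∩ Zara: (none).
Windows ≥ 90 min: (none).
That's 0 windows.

0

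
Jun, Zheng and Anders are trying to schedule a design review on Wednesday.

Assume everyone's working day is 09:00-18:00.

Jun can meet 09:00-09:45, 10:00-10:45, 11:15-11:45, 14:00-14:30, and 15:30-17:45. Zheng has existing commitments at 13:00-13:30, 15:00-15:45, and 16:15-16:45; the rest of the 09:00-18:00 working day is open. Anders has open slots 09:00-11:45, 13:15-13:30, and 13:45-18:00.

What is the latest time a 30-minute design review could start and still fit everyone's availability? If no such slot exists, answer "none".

17:15

Zheng free within 09:00–18:00: 09:00–13:00, 13:30–15:00, 15:45–16:15, 16:45–18:00.
Jun ∩ Zheng: 09:00–09:45, 10:00–10:45, 11:15–11:45, 14:00–14:30, 15:45–16:15, 16:45–17:45.
Jun ∩ Zheng ∩ Anders: 09:00–09:45, 10:00–10:45, 11:15–11:45, 14:00–14:30, 15:45–16:15, 16:45–17:45.
Windows ≥ 30 min: 09:00–09:45, 10:00–10:45, 11:15–11:45, 14:00–14:30, 15:45–16:15, 16:45–17:45.
Latest start in the last window 16:45–17:45 is 17:45 − 30 min = 17:15.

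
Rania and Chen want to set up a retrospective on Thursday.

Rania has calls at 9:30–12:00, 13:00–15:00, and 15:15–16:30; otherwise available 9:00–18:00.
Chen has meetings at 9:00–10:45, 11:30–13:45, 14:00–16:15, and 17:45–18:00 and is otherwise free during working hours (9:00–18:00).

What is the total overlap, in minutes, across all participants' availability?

Rania free within 09:00–18:00: 09:00–09:30, 12:00–13:00, 15:00–15:15, 16:30–18:00.
Chen free within 09:00–18:00: 10:45–11:30, 13:45–14:00, 16:15–17:45.
Rania ∩ Chen: 16:30–17:45.
Total common minutes: 75.

75 minutes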